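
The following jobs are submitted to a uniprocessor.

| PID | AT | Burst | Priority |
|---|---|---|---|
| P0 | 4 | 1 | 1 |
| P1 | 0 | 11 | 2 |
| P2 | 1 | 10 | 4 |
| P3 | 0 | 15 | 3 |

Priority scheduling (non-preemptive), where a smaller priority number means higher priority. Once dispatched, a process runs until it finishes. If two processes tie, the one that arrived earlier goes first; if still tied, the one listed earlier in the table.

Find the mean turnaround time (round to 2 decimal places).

Schedule: | P1 0-11 | P0 11-12 | P3 12-27 | P2 27-37 |
Completion: P0=12  P1=11  P2=37  P3=27
Turnaround times: P0=8, P1=11, P2=36, P3=27
Average turnaround = (8+11+36+27) / 4 = 82/4 = 20.50

20.50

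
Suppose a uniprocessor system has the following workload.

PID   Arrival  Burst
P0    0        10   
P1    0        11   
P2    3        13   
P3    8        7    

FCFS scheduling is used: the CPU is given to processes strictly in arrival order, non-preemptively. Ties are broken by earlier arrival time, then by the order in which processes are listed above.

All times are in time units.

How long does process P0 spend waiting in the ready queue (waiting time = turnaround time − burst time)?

0

Gantt: | P0 0-10 | P1 10-21 | P2 21-34 | P3 34-41 |
Completion: P0=10  P1=21  P2=34  P3=41
Turnaround (C−A): P0=10  P1=21  P2=31  P3=33
Waiting(P0) = turnaround − burst = 10 − 10 = 0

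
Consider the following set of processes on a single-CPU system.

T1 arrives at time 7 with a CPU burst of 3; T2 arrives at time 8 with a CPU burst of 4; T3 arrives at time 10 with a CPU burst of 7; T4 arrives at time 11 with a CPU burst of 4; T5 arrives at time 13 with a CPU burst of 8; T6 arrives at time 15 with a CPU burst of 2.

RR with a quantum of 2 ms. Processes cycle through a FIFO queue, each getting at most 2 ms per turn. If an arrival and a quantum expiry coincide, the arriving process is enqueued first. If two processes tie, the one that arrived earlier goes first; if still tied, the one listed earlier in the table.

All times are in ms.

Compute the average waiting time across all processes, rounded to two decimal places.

9.33

Gantt: | idle 0-7 | T1 7-9 | T2 9-11 | T1 11-12 | T3 12-14 | T4 14-16 | T2 16-18 | T5 18-20 | T3 20-22 | T6 22-24 | T4 24-26 | T5 26-28 | T3 28-30 | T5 30-32 | T3 32-33 | T5 33-35 |
Completion: T1=12  T2=18  T3=33  T4=26  T5=35  T6=24
Waiting times: T1=2, T2=6, T3=16, T4=11, T5=14, T6=7
Average waiting = (2+6+16+11+14+7) / 6 = 56/6 = 9.33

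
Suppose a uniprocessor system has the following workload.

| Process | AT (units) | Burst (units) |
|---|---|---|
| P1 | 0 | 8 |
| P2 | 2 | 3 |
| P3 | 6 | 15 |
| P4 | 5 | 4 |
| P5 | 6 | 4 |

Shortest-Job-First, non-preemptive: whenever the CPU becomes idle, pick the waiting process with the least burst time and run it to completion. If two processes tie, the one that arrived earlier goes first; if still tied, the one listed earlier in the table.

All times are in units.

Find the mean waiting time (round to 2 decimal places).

Schedule: | P1 0-8 | P2 8-11 | P4 11-15 | P5 15-19 | P3 19-34 |
Completion: P1=8  P2=11  P3=34  P4=15  P5=19
Waiting times: P1=0, P2=6, P3=13, P4=6, P5=9
Average waiting = (0+6+13+6+9) / 5 = 34/5 = 6.80

6.80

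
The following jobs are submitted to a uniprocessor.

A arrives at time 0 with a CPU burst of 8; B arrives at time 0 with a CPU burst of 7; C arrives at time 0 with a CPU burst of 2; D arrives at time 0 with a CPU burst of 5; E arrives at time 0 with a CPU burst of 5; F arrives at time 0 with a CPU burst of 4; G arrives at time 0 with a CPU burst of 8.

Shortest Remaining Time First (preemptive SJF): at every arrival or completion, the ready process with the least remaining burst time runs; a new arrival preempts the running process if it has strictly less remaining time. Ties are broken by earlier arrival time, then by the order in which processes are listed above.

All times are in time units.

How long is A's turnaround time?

31

Gantt: | C 0-2 | F 2-6 | D 6-11 | E 11-16 | B 16-23 | A 23-31 | G 31-39 |
Completion: A=31  B=23  C=2  D=11  E=16  F=6  G=39
Turnaround (C−A): A=31  B=23  C=2  D=11  E=16  F=6  G=39
Turnaround(A) = completion − arrival = 31 − 0 = 31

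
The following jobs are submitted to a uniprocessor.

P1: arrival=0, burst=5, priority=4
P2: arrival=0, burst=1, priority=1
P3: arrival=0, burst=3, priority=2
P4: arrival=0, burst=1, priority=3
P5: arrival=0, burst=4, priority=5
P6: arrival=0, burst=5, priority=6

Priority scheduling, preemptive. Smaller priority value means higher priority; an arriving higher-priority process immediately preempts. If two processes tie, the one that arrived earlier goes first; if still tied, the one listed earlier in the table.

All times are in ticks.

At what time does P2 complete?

Gantt: | P2 0-1 | P3 1-4 | P4 4-5 | P1 5-10 | P5 10-14 | P6 14-19 |
Completion: P1=10  P2=1  P3=4  P4=5  P5=14  P6=19
Turnaround (C−A): P1=10  P2=1  P3=4  P4=5  P5=14  P6=19

1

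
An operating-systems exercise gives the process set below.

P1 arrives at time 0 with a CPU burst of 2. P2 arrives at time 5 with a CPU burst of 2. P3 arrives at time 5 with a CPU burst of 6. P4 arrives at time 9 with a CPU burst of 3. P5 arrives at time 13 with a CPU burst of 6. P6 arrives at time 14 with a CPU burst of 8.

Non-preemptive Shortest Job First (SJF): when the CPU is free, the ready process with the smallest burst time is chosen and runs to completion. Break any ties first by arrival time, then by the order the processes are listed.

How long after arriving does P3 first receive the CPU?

2

Timeline: | P1 0-2 | idle 2-5 | P2 5-7 | P3 7-13 | P4 13-16 | P5 16-22 | P6 22-30 |
Completion: P1=2  P2=7  P3=13  P4=16  P5=22  P6=30
Turnaround (C−A): P1=2  P2=2  P3=8  P4=7  P5=9  P6=16
Response(P3) = first start − arrival = 7 − 5 = 2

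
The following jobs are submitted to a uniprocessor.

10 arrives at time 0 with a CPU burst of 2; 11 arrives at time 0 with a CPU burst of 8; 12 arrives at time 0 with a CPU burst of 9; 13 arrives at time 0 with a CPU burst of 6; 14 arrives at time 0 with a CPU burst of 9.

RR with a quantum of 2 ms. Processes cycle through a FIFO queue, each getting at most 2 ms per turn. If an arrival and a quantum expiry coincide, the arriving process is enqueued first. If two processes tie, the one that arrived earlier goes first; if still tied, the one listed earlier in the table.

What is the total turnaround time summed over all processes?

Gantt: | 10 0-2 | 11 2-4 | 12 4-6 | 13 6-8 | 14 8-10 | 11 10-12 | 12 12-14 | 13 14-16 | 14 16-18 | 11 18-20 | 12 20-22 | 13 22-24 | 14 24-26 | 11 26-28 | 12 28-30 | 14 30-32 | 12 32-33 | 14 33-34 |
Completion: 10=2  11=28  12=33  13=24  14=34
Turnaround (C−A): 10=2  11=28  12=33  13=24  14=34
Turnaround = completion − arrival: 10=2, 11=28, 12=33, 13=24, 14=34
Total turnaround = 2 + 28 + 33 + 24 + 34 = 121

121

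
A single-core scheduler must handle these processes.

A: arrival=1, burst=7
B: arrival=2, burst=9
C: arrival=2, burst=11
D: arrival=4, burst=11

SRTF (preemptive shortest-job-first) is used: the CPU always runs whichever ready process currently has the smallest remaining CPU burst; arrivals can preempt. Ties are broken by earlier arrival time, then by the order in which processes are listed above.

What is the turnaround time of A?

7

Schedule: | idle 0-1 | A 1-8 | B 8-17 | C 17-28 | D 28-39 |
Completion: A=8  B=17  C=28  D=39
Turnaround (C−A): A=7  B=15  C=26  D=35
Turnaround(A) = completion − arrival = 8 − 1 = 7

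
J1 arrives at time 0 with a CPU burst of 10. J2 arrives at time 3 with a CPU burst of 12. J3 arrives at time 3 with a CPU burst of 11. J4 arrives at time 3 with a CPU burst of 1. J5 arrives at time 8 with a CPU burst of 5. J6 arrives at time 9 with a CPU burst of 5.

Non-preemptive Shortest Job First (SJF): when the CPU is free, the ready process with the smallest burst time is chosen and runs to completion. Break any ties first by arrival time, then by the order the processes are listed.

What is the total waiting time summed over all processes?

64

Gantt: | J1 0-10 | J4 10-11 | J5 11-16 | J6 16-21 | J3 21-32 | J2 32-44 |
Completion: J1=10  J2=44  J3=32  J4=11  J5=16  J6=21
Turnaround (C−A): J1=10  J2=41  J3=29  J4=8  J5=8  J6=12
Waiting = turnaround − burst: J1=0, J2=29, J3=18, J4=7, J5=3, J6=7
Total waiting = 0 + 29 + 18 + 7 + 3 + 7 = 64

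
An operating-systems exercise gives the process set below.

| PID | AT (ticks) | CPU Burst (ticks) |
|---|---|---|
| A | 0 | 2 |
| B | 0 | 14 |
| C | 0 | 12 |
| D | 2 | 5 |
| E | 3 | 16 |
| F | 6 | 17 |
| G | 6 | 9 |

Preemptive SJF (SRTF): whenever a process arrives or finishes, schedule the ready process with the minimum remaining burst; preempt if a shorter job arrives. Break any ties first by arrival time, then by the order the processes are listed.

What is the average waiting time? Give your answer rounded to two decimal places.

19.43

Gantt: | A 0-2 | D 2-7 | G 7-16 | C 16-28 | B 28-42 | E 42-58 | F 58-75 |
Completion: A=2  B=42  C=28  D=7  E=58  F=75  G=16
Turnaround (C−A): A=2  B=42  C=28  D=5  E=55  F=69  G=10
Waiting times: A=0, B=28, C=16, D=0, E=39, F=52, G=1
Average waiting = (0+28+16+0+39+52+1) / 7 = 136/7 = 19.43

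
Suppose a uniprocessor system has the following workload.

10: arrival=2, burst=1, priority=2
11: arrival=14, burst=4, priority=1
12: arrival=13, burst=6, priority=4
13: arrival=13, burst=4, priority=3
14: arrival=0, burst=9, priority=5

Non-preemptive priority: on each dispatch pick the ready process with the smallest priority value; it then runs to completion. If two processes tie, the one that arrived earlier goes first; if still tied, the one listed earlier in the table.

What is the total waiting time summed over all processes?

18

Timeline: | 14 0-9 | 10 9-10 | idle 10-13 | 13 13-17 | 11 17-21 | 12 21-27 |
Completion: 10=10  11=21  12=27  13=17  14=9
Waiting = turnaround − burst: 10=7, 11=3, 12=8, 13=0, 14=0
Total waiting = 7 + 3 + 8 + 0 + 0 = 18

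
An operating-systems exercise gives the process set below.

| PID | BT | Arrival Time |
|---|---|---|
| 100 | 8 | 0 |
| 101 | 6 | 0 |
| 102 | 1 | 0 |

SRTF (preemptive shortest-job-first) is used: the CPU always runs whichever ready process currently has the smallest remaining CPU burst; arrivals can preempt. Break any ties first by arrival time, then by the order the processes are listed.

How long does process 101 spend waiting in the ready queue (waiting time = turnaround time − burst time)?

Timeline: | 102 0-1 | 101 1-7 | 100 7-15 |
Completion: 100=15  101=7  102=1
Waiting(101) = turnaround − burst = 7 − 6 = 1

1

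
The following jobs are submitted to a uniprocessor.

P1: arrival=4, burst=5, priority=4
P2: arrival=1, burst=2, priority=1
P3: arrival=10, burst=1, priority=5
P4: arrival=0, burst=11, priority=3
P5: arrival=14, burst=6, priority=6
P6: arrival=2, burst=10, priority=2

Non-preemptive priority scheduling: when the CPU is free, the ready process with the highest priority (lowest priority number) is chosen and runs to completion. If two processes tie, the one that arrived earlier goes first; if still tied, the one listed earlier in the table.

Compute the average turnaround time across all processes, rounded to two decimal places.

18.00

Timeline: | P4 0-11 | P2 11-13 | P6 13-23 | P1 23-28 | P3 28-29 | P5 29-35 |
Completion: P1=28  P2=13  P3=29  P4=11  P5=35  P6=23
Turnaround (C−A): P1=24  P2=12  P3=19  P4=11  P5=21  P6=21
Turnaround times: P1=24, P2=12, P3=19, P4=11, P5=21, P6=21
Average turnaround = (24+12+19+11+21+21) / 6 = 108/6 = 18.00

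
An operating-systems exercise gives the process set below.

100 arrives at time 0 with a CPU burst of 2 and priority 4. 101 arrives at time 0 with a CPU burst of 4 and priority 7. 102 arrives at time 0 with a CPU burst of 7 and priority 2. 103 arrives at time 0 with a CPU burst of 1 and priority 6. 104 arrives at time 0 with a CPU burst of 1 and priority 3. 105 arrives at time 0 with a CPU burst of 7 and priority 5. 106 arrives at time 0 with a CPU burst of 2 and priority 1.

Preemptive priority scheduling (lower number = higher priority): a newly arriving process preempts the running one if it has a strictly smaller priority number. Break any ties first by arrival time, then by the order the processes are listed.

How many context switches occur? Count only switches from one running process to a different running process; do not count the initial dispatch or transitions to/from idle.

Gantt: | 106 0-2 | 102 2-9 | 104 9-10 | 100 10-12 | 105 12-19 | 103 19-20 | 101 20-24 |
Completion: 100=12  101=24  102=9  103=20  104=10  105=19  106=2

6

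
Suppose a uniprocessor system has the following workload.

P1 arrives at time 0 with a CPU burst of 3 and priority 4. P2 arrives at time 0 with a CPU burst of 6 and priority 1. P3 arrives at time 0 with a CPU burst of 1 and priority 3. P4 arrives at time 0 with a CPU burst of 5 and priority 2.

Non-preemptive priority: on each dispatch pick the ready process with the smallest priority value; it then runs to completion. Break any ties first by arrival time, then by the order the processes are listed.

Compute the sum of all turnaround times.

Timeline: | P2 0-6 | P4 6-11 | P3 11-12 | P1 12-15 |
Completion: P1=15  P2=6  P3=12  P4=11
Turnaround (C−A): P1=15  P2=6  P3=12  P4=11
Turnaround = completion − arrival: P1=15, P2=6, P3=12, P4=11
Total turnaround = 15 + 6 + 12 + 11 = 44

44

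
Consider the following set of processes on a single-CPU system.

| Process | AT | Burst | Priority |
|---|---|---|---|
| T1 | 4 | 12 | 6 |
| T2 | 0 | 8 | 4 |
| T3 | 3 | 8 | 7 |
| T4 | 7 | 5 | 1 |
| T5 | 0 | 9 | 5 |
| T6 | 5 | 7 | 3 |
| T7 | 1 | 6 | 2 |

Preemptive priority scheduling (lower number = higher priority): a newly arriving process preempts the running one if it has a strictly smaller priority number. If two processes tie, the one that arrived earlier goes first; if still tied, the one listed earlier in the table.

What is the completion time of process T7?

Schedule: | T2 0-1 | T7 1-7 | T4 7-12 | T6 12-19 | T2 19-26 | T5 26-35 | T1 35-47 | T3 47-55 |
Completion: T1=47  T2=26  T3=55  T4=12  T5=35  T6=19  T7=7

7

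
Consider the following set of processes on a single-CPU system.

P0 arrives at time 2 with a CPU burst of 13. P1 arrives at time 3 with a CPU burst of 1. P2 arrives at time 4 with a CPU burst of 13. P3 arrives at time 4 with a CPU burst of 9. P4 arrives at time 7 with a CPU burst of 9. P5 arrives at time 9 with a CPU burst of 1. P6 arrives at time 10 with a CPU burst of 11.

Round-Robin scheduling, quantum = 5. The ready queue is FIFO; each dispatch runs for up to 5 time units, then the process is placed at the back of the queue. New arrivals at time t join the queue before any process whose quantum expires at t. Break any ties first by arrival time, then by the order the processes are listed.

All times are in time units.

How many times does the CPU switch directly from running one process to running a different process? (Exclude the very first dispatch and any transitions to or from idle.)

14

Schedule: | idle 0-2 | P0 2-7 | P1 7-8 | P2 8-13 | P3 13-18 | P4 18-23 | P0 23-28 | P5 28-29 | P6 29-34 | P2 34-39 | P3 39-43 | P4 43-47 | P0 47-50 | P6 50-55 | P2 55-58 | P6 58-59 |
Completion: P0=50  P1=8  P2=58  P3=43  P4=47  P5=29  P6=59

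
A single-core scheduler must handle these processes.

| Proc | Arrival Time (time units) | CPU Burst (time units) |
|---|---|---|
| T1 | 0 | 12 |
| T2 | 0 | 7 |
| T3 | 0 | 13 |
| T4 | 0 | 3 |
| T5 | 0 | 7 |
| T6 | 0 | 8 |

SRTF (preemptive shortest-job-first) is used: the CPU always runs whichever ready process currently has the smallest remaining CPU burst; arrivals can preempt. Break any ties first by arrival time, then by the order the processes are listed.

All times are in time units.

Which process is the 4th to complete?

Gantt: | T4 0-3 | T2 3-10 | T5 10-17 | T6 17-25 | T1 25-37 | T3 37-50 |
Completion: T1=37  T2=10  T3=50  T4=3  T5=17  T6=25
Turnaround (C−A): T1=37  T2=10  T3=50  T4=3  T5=17  T6=25
Finish order: T4 → T2 → T5 → T6 → T1 → T3

T6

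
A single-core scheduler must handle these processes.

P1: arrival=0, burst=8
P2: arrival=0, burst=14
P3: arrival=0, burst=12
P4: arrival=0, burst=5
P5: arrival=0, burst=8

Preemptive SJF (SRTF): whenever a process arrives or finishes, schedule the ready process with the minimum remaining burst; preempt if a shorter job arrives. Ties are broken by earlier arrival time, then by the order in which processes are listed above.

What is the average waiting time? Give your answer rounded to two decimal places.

14.40

Timeline: | P4 0-5 | P1 5-13 | P5 13-21 | P3 21-33 | P2 33-47 |
Completion: P1=13  P2=47  P3=33  P4=5  P5=21
Turnaround (C−A): P1=13  P2=47  P3=33  P4=5  P5=21
Waiting times: P1=5, P2=33, P3=21, P4=0, P5=13
Average waiting = (5+33+21+0+13) / 5 = 72/5 = 14.40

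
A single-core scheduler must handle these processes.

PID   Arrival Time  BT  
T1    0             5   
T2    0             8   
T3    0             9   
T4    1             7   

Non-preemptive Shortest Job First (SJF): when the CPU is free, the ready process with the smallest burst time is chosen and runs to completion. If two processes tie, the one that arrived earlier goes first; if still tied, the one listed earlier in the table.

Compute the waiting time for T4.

Schedule: | T1 0-5 | T4 5-12 | T2 12-20 | T3 20-29 |
Completion: T1=5  T2=20  T3=29  T4=12
Turnaround (C−A): T1=5  T2=20  T3=29  T4=11
Waiting(T4) = turnaround − burst = 11 − 7 = 4

4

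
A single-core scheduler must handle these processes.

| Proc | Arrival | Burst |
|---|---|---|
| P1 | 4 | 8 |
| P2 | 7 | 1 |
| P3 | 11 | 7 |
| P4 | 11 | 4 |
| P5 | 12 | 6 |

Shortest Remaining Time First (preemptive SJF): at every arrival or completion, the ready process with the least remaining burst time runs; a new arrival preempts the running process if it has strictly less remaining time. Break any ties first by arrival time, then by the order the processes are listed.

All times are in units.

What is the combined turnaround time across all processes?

46

Timeline: | idle 0-4 | P1 4-7 | P2 7-8 | P1 8-13 | P4 13-17 | P5 17-23 | P3 23-30 |
Completion: P1=13  P2=8  P3=30  P4=17  P5=23
Turnaround = completion − arrival: P1=9, P2=1, P3=19, P4=6, P5=11
Total turnaround = 9 + 1 + 19 + 6 + 11 = 46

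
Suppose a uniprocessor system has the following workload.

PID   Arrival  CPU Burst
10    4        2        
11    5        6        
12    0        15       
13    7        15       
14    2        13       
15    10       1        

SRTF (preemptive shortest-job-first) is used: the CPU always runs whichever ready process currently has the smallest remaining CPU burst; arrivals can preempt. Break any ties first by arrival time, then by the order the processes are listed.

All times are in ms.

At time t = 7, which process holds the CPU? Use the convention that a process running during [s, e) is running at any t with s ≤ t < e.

11

Schedule: | 12 0-4 | 10 4-6 | 11 6-10 | 15 10-11 | 11 11-13 | 12 13-24 | 14 24-37 | 13 37-52 |
Completion: 10=6  11=13  12=24  13=52  14=37  15=11
Turnaround (C−A): 10=2  11=8  12=24  13=45  14=35  15=1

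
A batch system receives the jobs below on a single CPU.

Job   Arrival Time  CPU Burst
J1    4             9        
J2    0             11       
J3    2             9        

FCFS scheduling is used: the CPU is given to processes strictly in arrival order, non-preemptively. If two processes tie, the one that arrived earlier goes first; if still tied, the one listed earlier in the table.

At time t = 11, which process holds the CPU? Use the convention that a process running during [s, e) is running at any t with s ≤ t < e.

J3

Gantt: | J2 0-11 | J3 11-20 | J1 20-29 |
Completion: J1=29  J2=11  J3=20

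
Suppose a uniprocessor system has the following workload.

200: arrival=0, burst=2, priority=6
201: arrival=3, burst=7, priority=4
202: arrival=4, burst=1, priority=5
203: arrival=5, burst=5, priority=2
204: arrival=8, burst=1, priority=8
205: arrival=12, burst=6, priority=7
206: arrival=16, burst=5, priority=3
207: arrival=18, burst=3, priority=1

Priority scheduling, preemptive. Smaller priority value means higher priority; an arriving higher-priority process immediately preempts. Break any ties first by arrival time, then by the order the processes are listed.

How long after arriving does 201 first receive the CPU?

0

Schedule: | 200 0-2 | idle 2-3 | 201 3-5 | 203 5-10 | 201 10-15 | 202 15-16 | 206 16-18 | 207 18-21 | 206 21-24 | 205 24-30 | 204 30-31 |
Completion: 200=2  201=15  202=16  203=10  204=31  205=30  206=24  207=21
Response(201) = first start − arrival = 3 − 3 = 0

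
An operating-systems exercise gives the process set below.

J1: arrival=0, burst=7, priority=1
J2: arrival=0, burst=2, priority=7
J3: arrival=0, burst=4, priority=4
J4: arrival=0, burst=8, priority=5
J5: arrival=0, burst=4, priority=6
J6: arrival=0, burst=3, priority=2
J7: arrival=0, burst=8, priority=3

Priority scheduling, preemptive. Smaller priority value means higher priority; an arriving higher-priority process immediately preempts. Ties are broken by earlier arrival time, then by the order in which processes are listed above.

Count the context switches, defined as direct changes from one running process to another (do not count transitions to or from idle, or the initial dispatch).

6

Schedule: | J1 0-7 | J6 7-10 | J7 10-18 | J3 18-22 | J4 22-30 | J5 30-34 | J2 34-36 |
Completion: J1=7  J2=36  J3=22  J4=30  J5=34  J6=10  J7=18
Turnaround (C−A): J1=7  J2=36  J3=22  J4=30  J5=34  J6=10  J7=18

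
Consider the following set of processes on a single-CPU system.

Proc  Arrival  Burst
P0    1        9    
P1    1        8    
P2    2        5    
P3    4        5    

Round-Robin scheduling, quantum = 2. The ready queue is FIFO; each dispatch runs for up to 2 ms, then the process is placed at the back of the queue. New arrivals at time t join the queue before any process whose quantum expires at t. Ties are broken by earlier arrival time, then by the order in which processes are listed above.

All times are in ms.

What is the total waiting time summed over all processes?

Timeline: | idle 0-1 | P0 1-3 | P1 3-5 | P2 5-7 | P0 7-9 | P3 9-11 | P1 11-13 | P2 13-15 | P0 15-17 | P3 17-19 | P1 19-21 | P2 21-22 | P0 22-24 | P3 24-25 | P1 25-27 | P0 27-28 |
Completion: P0=28  P1=27  P2=22  P3=25
Turnaround (C−A): P0=27  P1=26  P2=20  P3=21
Waiting = turnaround − burst: P0=18, P1=18, P2=15, P3=16
Total waiting = 18 + 18 + 15 + 16 = 67

67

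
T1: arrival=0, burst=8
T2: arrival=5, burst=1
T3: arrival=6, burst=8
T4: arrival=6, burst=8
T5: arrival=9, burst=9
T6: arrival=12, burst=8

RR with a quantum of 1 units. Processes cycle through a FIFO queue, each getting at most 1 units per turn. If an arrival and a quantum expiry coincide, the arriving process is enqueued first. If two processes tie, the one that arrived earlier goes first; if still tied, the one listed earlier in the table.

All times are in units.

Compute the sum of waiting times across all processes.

96

Timeline: | T1 0-5 | T2 5-6 | T1 6-7 | T3 7-8 | T4 8-9 | T1 9-10 | T3 10-11 | T5 11-12 | T4 12-13 | T1 13-14 | T3 14-15 | T6 15-16 | T5 16-17 | T4 17-18 | T3 18-19 | T6 19-20 | T5 20-21 | T4 21-22 | T3 22-23 | T6 23-24 | T5 24-25 | T4 25-26 | T3 26-27 | T6 27-28 | T5 28-29 | T4 29-30 | T3 30-31 | T6 31-32 | T5 32-33 | T4 33-34 | T3 34-35 | T6 35-36 | T5 36-37 | T4 37-38 | T6 38-39 | T5 39-40 | T6 40-41 | T5 41-42 |
Completion: T1=14  T2=6  T3=35  T4=38  T5=42  T6=41
Waiting = turnaround − burst: T1=6, T2=0, T3=21, T4=24, T5=24, T6=21
Total waiting = 6 + 0 + 21 + 24 + 24 + 21 = 96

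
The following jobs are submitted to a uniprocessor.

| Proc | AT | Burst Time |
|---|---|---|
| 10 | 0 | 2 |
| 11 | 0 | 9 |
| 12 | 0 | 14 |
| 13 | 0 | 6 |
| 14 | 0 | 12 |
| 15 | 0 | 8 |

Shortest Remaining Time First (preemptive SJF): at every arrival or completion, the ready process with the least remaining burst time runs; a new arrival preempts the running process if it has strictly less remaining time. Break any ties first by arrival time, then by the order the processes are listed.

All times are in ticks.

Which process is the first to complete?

10

Schedule: | 10 0-2 | 13 2-8 | 15 8-16 | 11 16-25 | 14 25-37 | 12 37-51 |
Completion: 10=2  11=25  12=51  13=8  14=37  15=16
Finish order: 10 → 13 → 15 → 11 → 14 → 12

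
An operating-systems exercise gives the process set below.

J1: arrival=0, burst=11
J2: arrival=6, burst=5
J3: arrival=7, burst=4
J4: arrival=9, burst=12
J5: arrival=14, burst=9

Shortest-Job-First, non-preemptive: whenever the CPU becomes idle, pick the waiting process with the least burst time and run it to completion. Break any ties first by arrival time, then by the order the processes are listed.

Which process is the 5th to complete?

Schedule: | J1 0-11 | J3 11-15 | J2 15-20 | J5 20-29 | J4 29-41 |
Completion: J1=11  J2=20  J3=15  J4=41  J5=29
Turnaround (C−A): J1=11  J2=14  J3=8  J4=32  J5=15
Finish order: J1 → J3 → J2 → J5 → J4

J4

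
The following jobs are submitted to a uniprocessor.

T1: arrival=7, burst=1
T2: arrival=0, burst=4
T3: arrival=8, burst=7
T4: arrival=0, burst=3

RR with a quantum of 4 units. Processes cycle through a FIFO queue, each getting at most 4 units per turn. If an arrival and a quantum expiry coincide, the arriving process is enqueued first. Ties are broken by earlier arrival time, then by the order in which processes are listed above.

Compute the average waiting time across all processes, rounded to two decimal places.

Schedule: | T2 0-4 | T4 4-7 | T1 7-8 | T3 8-15 |
Completion: T1=8  T2=4  T3=15  T4=7
Waiting times: T1=0, T2=0, T3=0, T4=4
Average waiting = (0+0+0+4) / 4 = 4/4 = 1.00

1.00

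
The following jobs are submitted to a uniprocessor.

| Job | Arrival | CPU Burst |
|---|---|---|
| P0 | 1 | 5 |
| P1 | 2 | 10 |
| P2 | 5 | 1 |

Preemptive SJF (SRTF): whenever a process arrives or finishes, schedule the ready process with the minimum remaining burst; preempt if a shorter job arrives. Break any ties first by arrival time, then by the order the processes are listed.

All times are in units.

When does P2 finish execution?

Gantt: | idle 0-1 | P0 1-6 | P2 6-7 | P1 7-17 |
Completion: P0=6  P1=17  P2=7
Turnaround (C−A): P0=5  P1=15  P2=2

7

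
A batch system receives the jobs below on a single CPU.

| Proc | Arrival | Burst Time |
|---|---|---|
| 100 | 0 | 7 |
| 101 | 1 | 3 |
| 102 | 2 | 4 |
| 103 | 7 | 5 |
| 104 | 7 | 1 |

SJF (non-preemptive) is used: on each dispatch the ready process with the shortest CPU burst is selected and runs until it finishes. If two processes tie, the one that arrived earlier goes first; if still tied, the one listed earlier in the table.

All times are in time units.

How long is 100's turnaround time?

7

Timeline: | 100 0-7 | 104 7-8 | 101 8-11 | 102 11-15 | 103 15-20 |
Completion: 100=7  101=11  102=15  103=20  104=8
Turnaround (C−A): 100=7  101=10  102=13  103=13  104=1
Turnaround(100) = completion − arrival = 7 − 0 = 7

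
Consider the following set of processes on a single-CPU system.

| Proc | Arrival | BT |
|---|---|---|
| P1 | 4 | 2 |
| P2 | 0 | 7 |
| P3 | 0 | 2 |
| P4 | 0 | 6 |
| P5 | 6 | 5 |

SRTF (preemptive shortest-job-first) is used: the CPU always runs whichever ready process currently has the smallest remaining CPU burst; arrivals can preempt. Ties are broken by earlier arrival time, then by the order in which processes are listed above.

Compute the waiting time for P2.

15

Timeline: | P3 0-2 | P4 2-4 | P1 4-6 | P4 6-10 | P5 10-15 | P2 15-22 |
Completion: P1=6  P2=22  P3=2  P4=10  P5=15
Turnaround (C−A): P1=2  P2=22  P3=2  P4=10  P5=9
Waiting(P2) = turnaround − burst = 22 − 7 = 15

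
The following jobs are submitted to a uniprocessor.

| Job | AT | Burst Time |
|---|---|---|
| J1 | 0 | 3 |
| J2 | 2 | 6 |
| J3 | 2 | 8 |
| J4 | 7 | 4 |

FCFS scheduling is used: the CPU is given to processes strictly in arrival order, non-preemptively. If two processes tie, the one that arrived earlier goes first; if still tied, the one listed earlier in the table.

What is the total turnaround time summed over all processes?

39

Schedule: | J1 0-3 | J2 3-9 | J3 9-17 | J4 17-21 |
Completion: J1=3  J2=9  J3=17  J4=21
Turnaround = completion − arrival: J1=3, J2=7, J3=15, J4=14
Total turnaround = 3 + 7 + 15 + 14 = 39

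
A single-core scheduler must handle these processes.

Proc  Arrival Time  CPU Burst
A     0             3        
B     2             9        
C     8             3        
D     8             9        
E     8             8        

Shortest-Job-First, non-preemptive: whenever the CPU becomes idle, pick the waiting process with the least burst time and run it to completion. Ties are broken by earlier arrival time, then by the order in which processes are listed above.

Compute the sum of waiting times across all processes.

27

Timeline: | A 0-3 | B 3-12 | C 12-15 | E 15-23 | D 23-32 |
Completion: A=3  B=12  C=15  D=32  E=23
Turnaround (C−A): A=3  B=10  C=7  D=24  E=15
Waiting = turnaround − burst: A=0, B=1, C=4, D=15, E=7
Total waiting = 0 + 1 + 4 + 15 + 7 = 27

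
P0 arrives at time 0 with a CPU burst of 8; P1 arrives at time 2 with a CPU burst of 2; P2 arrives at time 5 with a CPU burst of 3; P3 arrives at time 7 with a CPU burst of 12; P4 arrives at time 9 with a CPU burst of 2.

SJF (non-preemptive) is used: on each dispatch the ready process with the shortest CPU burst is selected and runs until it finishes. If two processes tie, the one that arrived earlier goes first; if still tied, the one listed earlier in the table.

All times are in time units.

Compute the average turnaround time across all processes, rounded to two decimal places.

Timeline: | P0 0-8 | P1 8-10 | P4 10-12 | P2 12-15 | P3 15-27 |
Completion: P0=8  P1=10  P2=15  P3=27  P4=12
Turnaround (C−A): P0=8  P1=8  P2=10  P3=20  P4=3
Turnaround times: P0=8, P1=8, P2=10, P3=20, P4=3
Average turnaround = (8+8+10+20+3) / 5 = 49/5 = 9.80

9.80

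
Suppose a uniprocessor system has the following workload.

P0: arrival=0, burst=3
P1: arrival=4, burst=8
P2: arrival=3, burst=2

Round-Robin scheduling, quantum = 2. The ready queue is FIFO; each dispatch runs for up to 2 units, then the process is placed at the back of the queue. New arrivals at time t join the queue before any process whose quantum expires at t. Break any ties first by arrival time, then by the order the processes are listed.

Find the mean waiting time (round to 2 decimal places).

Timeline: | P0 0-3 | P2 3-5 | P1 5-13 |
Completion: P0=3  P1=13  P2=5
Turnaround (C−A): P0=3  P1=9  P2=2
Waiting times: P0=0, P1=1, P2=0
Average waiting = (0+1+0) / 3 = 1/3 = 0.33

0.33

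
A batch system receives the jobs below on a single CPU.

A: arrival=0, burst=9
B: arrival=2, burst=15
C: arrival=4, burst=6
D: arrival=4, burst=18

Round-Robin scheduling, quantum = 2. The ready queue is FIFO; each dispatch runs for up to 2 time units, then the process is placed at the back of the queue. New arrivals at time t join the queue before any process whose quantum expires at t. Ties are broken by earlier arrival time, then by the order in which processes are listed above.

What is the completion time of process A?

Gantt: | A 0-2 | B 2-4 | A 4-6 | C 6-8 | D 8-10 | B 10-12 | A 12-14 | C 14-16 | D 16-18 | B 18-20 | A 20-22 | C 22-24 | D 24-26 | B 26-28 | A 28-29 | D 29-31 | B 31-33 | D 33-35 | B 35-37 | D 37-39 | B 39-41 | D 41-43 | B 43-44 | D 44-48 |
Completion: A=29  B=44  C=24  D=48
Turnaround (C−A): A=29  B=42  C=20  D=44

29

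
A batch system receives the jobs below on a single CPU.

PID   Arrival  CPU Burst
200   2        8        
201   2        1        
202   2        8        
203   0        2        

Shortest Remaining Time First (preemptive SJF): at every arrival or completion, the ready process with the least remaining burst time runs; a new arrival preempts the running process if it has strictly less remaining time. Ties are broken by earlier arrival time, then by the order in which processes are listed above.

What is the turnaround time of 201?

Schedule: | 203 0-2 | 201 2-3 | 200 3-11 | 202 11-19 |
Completion: 200=11  201=3  202=19  203=2
Turnaround(201) = completion − arrival = 3 − 2 = 1

1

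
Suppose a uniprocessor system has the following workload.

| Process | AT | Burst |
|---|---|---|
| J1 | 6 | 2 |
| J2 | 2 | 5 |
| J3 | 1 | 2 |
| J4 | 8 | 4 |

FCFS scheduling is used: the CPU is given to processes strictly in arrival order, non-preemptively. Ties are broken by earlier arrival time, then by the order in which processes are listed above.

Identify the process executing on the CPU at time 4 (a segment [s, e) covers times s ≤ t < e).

J2

Timeline: | idle 0-1 | J3 1-3 | J2 3-8 | J1 8-10 | J4 10-14 |
Completion: J1=10  J2=8  J3=3  J4=14
Turnaround (C−A): J1=4  J2=6  J3=2  J4=6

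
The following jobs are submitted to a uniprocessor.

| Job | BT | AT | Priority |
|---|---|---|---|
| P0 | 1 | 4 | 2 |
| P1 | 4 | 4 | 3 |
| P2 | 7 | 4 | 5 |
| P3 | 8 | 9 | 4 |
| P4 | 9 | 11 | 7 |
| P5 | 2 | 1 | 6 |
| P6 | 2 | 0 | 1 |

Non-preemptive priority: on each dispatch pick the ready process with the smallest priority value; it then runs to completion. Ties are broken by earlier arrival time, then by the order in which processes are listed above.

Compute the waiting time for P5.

1

Gantt: | P6 0-2 | P5 2-4 | P0 4-5 | P1 5-9 | P3 9-17 | P2 17-24 | P4 24-33 |
Completion: P0=5  P1=9  P2=24  P3=17  P4=33  P5=4  P6=2
Waiting(P5) = turnaround − burst = 3 − 2 = 1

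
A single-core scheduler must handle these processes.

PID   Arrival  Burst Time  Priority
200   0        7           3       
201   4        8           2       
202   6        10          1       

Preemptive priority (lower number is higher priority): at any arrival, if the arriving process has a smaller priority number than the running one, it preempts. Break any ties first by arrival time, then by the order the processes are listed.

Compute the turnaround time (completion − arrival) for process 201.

Gantt: | 200 0-4 | 201 4-6 | 202 6-16 | 201 16-22 | 200 22-25 |
Completion: 200=25  201=22  202=16
Turnaround (C−A): 200=25  201=18  202=10
Turnaround(201) = completion − arrival = 22 − 4 = 18

18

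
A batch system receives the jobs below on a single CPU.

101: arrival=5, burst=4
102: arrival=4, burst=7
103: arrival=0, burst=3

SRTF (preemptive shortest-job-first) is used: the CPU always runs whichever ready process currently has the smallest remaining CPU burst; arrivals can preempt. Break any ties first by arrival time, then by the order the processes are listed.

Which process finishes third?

102

Schedule: | 103 0-3 | idle 3-4 | 102 4-5 | 101 5-9 | 102 9-15 |
Completion: 101=9  102=15  103=3
Finish order: 103 → 101 → 102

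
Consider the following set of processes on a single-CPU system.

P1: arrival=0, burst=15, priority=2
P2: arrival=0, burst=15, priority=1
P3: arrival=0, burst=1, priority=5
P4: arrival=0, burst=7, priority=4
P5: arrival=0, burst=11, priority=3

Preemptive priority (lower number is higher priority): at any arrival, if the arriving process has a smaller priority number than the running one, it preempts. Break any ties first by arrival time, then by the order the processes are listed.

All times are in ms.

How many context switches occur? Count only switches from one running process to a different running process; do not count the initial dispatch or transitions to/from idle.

Timeline: | P2 0-15 | P1 15-30 | P5 30-41 | P4 41-48 | P3 48-49 |
Completion: P1=30  P2=15  P3=49  P4=48  P5=41

4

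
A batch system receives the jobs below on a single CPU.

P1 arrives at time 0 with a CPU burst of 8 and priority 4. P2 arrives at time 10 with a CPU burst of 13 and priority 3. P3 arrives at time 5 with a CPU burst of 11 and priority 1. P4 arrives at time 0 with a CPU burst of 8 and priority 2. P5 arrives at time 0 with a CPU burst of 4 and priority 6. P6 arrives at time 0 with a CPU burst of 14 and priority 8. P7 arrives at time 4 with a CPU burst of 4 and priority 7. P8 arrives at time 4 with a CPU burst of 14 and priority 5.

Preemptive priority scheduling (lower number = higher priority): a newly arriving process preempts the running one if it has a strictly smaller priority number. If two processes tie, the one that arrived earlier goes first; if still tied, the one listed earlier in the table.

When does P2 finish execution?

Gantt: | P4 0-5 | P3 5-16 | P4 16-19 | P2 19-32 | P1 32-40 | P8 40-54 | P5 54-58 | P7 58-62 | P6 62-76 |
Completion: P1=40  P2=32  P3=16  P4=19  P5=58  P6=76  P7=62  P8=54
Turnaround (C−A): P1=40  P2=22  P3=11  P4=19  P5=58  P6=76  P7=58  P8=50

32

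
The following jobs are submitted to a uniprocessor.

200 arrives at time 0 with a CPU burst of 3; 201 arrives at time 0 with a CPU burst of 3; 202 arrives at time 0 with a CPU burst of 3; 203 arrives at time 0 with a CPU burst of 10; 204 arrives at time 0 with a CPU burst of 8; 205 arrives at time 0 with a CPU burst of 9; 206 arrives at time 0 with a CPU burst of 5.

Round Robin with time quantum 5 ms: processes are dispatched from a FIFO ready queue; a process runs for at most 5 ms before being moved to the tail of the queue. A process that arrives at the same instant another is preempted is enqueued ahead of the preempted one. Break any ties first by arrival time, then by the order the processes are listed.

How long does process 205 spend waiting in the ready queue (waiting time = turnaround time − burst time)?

Schedule: | 200 0-3 | 201 3-6 | 202 6-9 | 203 9-14 | 204 14-19 | 205 19-24 | 206 24-29 | 203 29-34 | 204 34-37 | 205 37-41 |
Completion: 200=3  201=6  202=9  203=34  204=37  205=41  206=29
Turnaround (C−A): 200=3  201=6  202=9  203=34  204=37  205=41  206=29
Waiting(205) = turnaround − burst = 41 − 9 = 32

32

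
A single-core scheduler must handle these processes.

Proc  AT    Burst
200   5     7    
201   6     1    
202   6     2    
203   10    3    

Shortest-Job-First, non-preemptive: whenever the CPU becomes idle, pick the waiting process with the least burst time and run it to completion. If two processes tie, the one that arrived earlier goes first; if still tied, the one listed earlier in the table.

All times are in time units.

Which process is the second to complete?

201

Timeline: | idle 0-5 | 200 5-12 | 201 12-13 | 202 13-15 | 203 15-18 |
Completion: 200=12  201=13  202=15  203=18
Finish order: 200 → 201 → 202 → 203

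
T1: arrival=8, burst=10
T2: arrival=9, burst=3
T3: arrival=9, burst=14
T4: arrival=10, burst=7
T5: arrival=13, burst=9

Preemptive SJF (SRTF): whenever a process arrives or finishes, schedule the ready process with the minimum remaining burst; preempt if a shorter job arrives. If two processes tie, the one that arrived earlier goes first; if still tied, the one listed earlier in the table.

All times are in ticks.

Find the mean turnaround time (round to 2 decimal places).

Timeline: | idle 0-8 | T1 8-9 | T2 9-12 | T4 12-19 | T1 19-28 | T5 28-37 | T3 37-51 |
Completion: T1=28  T2=12  T3=51  T4=19  T5=37
Turnaround (C−A): T1=20  T2=3  T3=42  T4=9  T5=24
Turnaround times: T1=20, T2=3, T3=42, T4=9, T5=24
Average turnaround = (20+3+42+9+24) / 5 = 98/5 = 19.60

19.60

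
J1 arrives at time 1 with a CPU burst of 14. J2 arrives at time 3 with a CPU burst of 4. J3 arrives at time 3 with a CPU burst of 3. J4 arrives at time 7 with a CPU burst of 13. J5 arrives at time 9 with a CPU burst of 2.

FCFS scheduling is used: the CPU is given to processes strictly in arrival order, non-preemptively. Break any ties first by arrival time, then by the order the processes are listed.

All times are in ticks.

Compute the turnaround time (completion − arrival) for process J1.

14

Schedule: | idle 0-1 | J1 1-15 | J2 15-19 | J3 19-22 | J4 22-35 | J5 35-37 |
Completion: J1=15  J2=19  J3=22  J4=35  J5=37
Turnaround (C−A): J1=14  J2=16  J3=19  J4=28  J5=28
Turnaround(J1) = completion − arrival = 15 − 1 = 14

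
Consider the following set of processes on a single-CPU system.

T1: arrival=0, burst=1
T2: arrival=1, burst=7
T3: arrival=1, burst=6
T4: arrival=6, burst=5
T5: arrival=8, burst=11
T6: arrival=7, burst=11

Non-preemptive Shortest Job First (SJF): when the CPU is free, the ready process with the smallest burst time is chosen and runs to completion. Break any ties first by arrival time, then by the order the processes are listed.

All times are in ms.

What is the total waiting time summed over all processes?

Gantt: | T1 0-1 | T3 1-7 | T4 7-12 | T2 12-19 | T6 19-30 | T5 30-41 |
Completion: T1=1  T2=19  T3=7  T4=12  T5=41  T6=30
Waiting = turnaround − burst: T1=0, T2=11, T3=0, T4=1, T5=22, T6=12
Total waiting = 0 + 11 + 0 + 1 + 22 + 12 = 46

46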